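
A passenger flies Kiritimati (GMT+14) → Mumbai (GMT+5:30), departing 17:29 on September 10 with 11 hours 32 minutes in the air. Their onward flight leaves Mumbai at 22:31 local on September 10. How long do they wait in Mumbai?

Convert departure to UTC: 17:29 − 14:00 = 03:29 UTC on Sep 10.
Add 11 hours and 32 minutes flight time → 15:01 UTC.
Mumbai is UTC+5:30, so local arrival = 15:01 + 5:30 = 20:31 on Sep 10.
Layover = 22:31 − 20:31 = 2 hours.

2 hours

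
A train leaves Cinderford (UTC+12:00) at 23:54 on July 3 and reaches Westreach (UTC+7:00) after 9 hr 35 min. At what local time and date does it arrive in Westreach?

Convert departure to UTC: 23:54 − 12:00 = 11:54 UTC on Jul 3.
Add 9 hours 35 minutes travel time → 21:29 UTC.
Westreach is UTC+7:00, so local arrival = 21:29 + 7:00 = 04:29 on Jul 4.

04:29 on Jul 4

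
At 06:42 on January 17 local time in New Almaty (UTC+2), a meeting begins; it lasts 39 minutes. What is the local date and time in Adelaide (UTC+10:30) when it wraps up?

Convert start to UTC: 06:42 − 2:00 = 04:42 UTC on Jan 17.
Add 39 minutes duration → 05:21 UTC.
Adelaide is UTC+10:30, so local end time = 05:21 + 10:30 = 15:51 on Jan 17.

15:51 on January 17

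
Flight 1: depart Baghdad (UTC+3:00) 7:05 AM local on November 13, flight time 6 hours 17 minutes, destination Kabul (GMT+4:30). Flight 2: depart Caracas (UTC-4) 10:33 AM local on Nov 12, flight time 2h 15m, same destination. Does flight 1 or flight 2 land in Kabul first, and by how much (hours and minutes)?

Flight 1 in UTC: 7:05 AM − 3:00 = 4:05 AM on Nov 13.
+6 hours and 17 minutes → arrive 10:22 AM UTC on Nov 13.
Flight 2 in UTC: 10:33 AM + 4:00 = 2:33 PM on Nov 12.
+2 hours 15 minutes → arrive 4:48 PM UTC on Nov 12.
Flight 2 lands earlier by 17 hours 34 minutes.

the second, by 17 hours 34 minutes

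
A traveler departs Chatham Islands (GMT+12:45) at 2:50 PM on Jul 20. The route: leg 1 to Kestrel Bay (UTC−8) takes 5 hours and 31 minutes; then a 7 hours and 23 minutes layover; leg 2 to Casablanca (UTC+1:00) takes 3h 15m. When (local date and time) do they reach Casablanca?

7:14 PM on July 20

Convert departure to UTC: 2:50 PM − 12:45 = 2:05 AM UTC on Jul 20.
Add 5 hours and 31 minutes leg 1 → 7:36 AM UTC.
Add 7 hours 23 minutes layover in Kestrel Bay → 2:59 PM UTC.
Add 3 hours and 15 minutes leg 2 → 6:14 PM UTC.
Casablanca is UTC+1:00, so local arrival = 6:14 PM + 1:00 = 7:14 PM on Jul 20.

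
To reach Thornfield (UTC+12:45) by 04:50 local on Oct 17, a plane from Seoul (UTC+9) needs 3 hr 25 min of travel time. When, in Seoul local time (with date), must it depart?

21:40 on October 16

Target arrival in UTC: 04:50 − 12:45 = 16:05 on Oct 16.
Subtract 3 hours 25 minutes → departure 12:40 UTC on Oct 16.
Seoul is UTC+9:00: 12:40 + 9:00 = 21:40 on Oct 16.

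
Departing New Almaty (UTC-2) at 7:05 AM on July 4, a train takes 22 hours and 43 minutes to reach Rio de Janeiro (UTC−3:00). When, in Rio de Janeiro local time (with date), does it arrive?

Convert departure to UTC: 7:05 AM + 2:00 = 9:05 AM UTC on Jul 4.
Add 22 hours 43 minutes travel time → 7:48 AM UTC (Jul 5).
Rio de Janeiro is UTC−3:00, so local arrival = 7:48 AM − 3:00 = 4:48 AM on Jul 5.

4:48 AM on July 5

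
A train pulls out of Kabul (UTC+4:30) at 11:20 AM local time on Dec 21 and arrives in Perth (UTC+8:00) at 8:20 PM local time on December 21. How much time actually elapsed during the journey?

5 hours 30 minutes

Perth is 3:30 ahead of Kabul.
Clock-face elapsed time (ignoring zones) is 9 hours.
Actual elapsed = 9 hours − 3:30 = 5 hours 30 minutes.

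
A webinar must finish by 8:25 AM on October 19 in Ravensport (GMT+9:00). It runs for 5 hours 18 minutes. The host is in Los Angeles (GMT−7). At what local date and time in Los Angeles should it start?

Target end time in UTC: 8:25 AM − 9:00 = 11:25 PM on Oct 18.
Subtract 5 hours 18 minutes → start 6:07 PM UTC on Oct 18.
Los Angeles is UTC−7:00: 6:07 PM − 7:00 = 11:07 AM on Oct 18.

11:07 AM on October 18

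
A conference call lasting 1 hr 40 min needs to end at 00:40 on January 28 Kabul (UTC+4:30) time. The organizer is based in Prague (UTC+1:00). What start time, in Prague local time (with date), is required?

Target end time in UTC: 00:40 − 4:30 = 20:10 on Jan 27.
Subtract 1 hour and 40 minutes → start 18:30 UTC on Jan 27.
Prague is UTC+1:00: 18:30 + 1:00 = 19:30 on Jan 27.

19:30 on Jan 27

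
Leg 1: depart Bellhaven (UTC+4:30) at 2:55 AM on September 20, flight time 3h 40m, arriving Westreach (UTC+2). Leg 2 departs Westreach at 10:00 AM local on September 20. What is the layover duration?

Convert departure to UTC: 2:55 AM − 4:30 = 10:25 PM UTC on Sep 19.
Add 3 hours 40 minutes flight time → 2:05 AM UTC (Sep 20).
Westreach is UTC+2:00, so local arrival = 2:05 AM + 2:00 = 4:05 AM on Sep 20.
Layover = 10:00 AM − 4:05 AM = 5 hours 55 minutes.

5 hours 55 minutes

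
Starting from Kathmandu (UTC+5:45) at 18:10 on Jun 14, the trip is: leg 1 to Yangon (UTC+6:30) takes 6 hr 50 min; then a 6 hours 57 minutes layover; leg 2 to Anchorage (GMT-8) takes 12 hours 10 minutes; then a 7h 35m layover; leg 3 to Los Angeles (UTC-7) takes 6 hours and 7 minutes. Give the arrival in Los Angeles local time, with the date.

Convert departure to UTC: 18:10 − 5:45 = 12:25 UTC on Jun 14.
Add 6 hours 50 minutes leg 1 → 19:15 UTC.
Add 6 hours 57 minutes layover in Yangon → 02:12 UTC (Jun 15).
Add 12 hours and 10 minutes leg 2 → 14:22 UTC.
Add 7 hours 35 minutes layover in Anchorage → 21:57 UTC.
Add 6 hours 7 minutes leg 3 → 04:04 UTC (Jun 16).
Los Angeles is UTC−7:00, so local arrival = 04:04 − 7:00 = 21:04 on Jun 15.

21:04 on June 15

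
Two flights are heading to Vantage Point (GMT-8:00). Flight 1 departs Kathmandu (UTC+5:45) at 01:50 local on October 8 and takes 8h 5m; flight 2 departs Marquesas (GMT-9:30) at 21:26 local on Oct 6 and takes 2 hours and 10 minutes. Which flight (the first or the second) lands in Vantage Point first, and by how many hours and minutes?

Flight 1 in UTC: 01:50 − 5:45 = 20:05 on Oct 7.
+8 hours 5 minutes → arrive 04:10 UTC on Oct 8.
Flight 2 in UTC: 21:26 + 9:30 = 06:56 on Oct 7.
+2 hours 10 minutes → arrive 09:06 UTC on Oct 7.
Flight 2 lands earlier by 19 hours 4 minutes.

the second, by 19 hours 4 minutes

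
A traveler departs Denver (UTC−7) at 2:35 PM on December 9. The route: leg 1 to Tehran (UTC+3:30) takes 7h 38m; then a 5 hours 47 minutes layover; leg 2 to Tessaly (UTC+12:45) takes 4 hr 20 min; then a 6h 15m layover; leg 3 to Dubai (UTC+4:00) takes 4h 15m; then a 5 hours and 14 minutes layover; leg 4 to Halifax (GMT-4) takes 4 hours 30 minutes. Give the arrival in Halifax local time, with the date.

Convert departure to UTC: 2:35 PM + 7:00 = 9:35 PM UTC on Dec 9.
Add 7 hours 38 minutes leg 1 → 5:13 AM UTC (Dec 10).
Add 5 hours 47 minutes layover in Tehran → 11:00 AM UTC.
Add 4 hours 20 minutes leg 2 → 3:20 PM UTC.
Add 6 hours and 15 minutes layover in Tessaly → 9:35 PM UTC.
Add 4 hours 15 minutes leg 3 → 1:50 AM UTC (Dec 11).
Add 5 hours and 14 minutes layover in Dubai → 7:04 AM UTC.
Add 4 hours and 30 minutes leg 4 → 11:34 AM UTC.
Halifax is UTC−4:00, so local arrival = 11:34 AM − 4:00 = 7:34 AM on Dec 11.

7:34 AM on December 11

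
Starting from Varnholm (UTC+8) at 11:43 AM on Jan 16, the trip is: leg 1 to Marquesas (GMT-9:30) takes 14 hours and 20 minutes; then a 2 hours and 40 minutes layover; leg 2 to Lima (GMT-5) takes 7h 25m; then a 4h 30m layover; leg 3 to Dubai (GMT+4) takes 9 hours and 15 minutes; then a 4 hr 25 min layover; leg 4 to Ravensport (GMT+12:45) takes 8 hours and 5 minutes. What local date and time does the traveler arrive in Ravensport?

Convert departure to UTC: 11:43 AM − 8:00 = 3:43 AM UTC on Jan 16.
Add 14 hours and 20 minutes leg 1 → 6:03 PM UTC.
Add 2 hours 40 minutes layover in Marquesas → 8:43 PM UTC.
Add 7 hours 25 minutes leg 2 → 4:08 AM UTC (Jan 17).
Add 4 hours and 30 minutes layover in Lima → 8:38 AM UTC.
Add 9 hours and 15 minutes leg 3 → 5:53 PM UTC.
Add 4 hours and 25 minutes layover in Dubai → 10:18 PM UTC.
Add 8 hours 5 minutes leg 4 → 6:23 AM UTC (Jan 18).
Ravensport is UTC+12:45, so local arrival = 6:23 AM + 12:45 = 7:08 PM on Jan 18.

7:08 PM on January 18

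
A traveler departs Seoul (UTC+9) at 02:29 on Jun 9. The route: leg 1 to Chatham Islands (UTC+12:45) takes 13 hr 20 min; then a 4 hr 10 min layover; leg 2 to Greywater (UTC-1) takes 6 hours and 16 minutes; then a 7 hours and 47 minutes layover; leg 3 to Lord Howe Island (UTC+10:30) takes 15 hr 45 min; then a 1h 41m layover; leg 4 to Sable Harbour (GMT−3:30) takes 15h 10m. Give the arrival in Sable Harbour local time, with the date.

Convert departure to UTC: 02:29 − 9:00 = 17:29 UTC on Jun 8.
Add 13 hours 20 minutes leg 1 → 06:49 UTC (Jun 9).
Add 4 hours 10 minutes layover in Chatham Islands → 10:59 UTC.
Add 6 hours 16 minutes leg 2 → 17:15 UTC.
Add 7 hours 47 minutes layover in Greywater → 01:02 UTC (Jun 10).
Add 15 hours and 45 minutes leg 3 → 16:47 UTC.
Add 1 hour 41 minutes layover in Lord Howe Island → 18:28 UTC.
Add 15 hours 10 minutes leg 4 → 09:38 UTC (Jun 11).
Sable Harbour is UTC−3:30, so local arrival = 09:38 − 3:30 = 06:08 on Jun 11.

06:08 on June 11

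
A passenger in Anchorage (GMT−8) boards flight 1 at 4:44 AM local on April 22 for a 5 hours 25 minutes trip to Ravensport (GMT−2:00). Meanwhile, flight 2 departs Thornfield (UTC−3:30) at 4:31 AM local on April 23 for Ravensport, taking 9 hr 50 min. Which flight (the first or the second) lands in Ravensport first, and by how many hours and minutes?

Flight 1 in UTC: 4:44 AM + 8:00 = 12:44 PM on Apr 22.
+5 hours 25 minutes → arrive 6:09 PM UTC on Apr 22.
Flight 2 in UTC: 4:31 AM + 3:30 = 8:01 AM on Apr 23.
+9 hours 50 minutes → arrive 5:51 PM UTC on Apr 23.
Flight 1 lands earlier by 23 hours 42 minutes.

the first, by 23 hours 42 minutes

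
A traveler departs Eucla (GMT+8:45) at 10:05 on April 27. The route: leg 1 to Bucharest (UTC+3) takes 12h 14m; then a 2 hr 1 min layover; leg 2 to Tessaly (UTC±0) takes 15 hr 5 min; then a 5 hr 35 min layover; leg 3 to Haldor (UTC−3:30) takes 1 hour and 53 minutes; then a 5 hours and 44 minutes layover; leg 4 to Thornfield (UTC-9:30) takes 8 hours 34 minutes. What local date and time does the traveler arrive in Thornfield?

18:56 on Apr 28

Convert departure to UTC: 10:05 − 8:45 = 01:20 UTC on Apr 27.
Add 12 hours 14 minutes leg 1 → 13:34 UTC.
Add 2 hours 1 minute layover in Bucharest → 15:35 UTC.
Add 15 hours 5 minutes leg 2 → 06:40 UTC (Apr 28).
Add 5 hours 35 minutes layover in Tessaly → 12:15 UTC.
Add 1 hour 53 minutes leg 3 → 14:08 UTC.
Add 5 hours 44 minutes layover in Haldor → 19:52 UTC.
Add 8 hours and 34 minutes leg 4 → 04:26 UTC (Apr 29).
Thornfield is UTC−9:30, so local arrival = 04:26 − 9:30 = 18:56 on Apr 28.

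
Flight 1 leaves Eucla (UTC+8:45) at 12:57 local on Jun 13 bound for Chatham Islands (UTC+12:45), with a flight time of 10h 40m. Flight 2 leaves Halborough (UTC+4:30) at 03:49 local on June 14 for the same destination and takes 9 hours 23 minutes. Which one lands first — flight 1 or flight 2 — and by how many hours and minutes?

the first, by 17 hours 50 minutes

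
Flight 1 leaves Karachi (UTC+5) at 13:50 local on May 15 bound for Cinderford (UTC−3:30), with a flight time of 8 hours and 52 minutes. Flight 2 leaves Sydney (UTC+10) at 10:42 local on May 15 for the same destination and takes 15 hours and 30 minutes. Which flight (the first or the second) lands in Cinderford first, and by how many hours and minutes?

the second, by 1 hour 30 minutes

Flight 1 in UTC: 13:50 − 5:00 = 08:50 on May 15.
+8 hours 52 minutes → arrive 17:42 UTC on May 15.
Flight 2 in UTC: 10:42 − 10:00 = 00:42 on May 15.
+15 hours 30 minutes → arrive 16:12 UTC on May 15.
Flight 2 lands earlier by 1 hour 30 minutes.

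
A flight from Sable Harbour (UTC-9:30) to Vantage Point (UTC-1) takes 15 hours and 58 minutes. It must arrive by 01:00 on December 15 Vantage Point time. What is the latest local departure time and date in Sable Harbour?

00:32 on Dec 14

Target arrival in UTC: 01:00 + 1:00 = 02:00 on Dec 15.
Subtract 15 hours 58 minutes → departure 10:02 UTC on Dec 14.
Sable Harbour is UTC−9:30: 10:02 − 9:30 = 00:32 on Dec 14.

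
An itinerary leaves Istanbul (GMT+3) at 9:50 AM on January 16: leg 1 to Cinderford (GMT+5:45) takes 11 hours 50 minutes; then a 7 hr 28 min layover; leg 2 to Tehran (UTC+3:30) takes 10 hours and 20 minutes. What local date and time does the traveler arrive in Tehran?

3:58 PM on January 17

Convert departure to UTC: 9:50 AM − 3:00 = 6:50 AM UTC on Jan 16.
Add 11 hours 50 minutes leg 1 → 6:40 PM UTC.
Add 7 hours 28 minutes layover in Cinderford → 2:08 AM UTC (Jan 17).
Add 10 hours 20 minutes leg 2 → 12:28 PM UTC.
Tehran is UTC+3:30, so local arrival = 12:28 PM + 3:30 = 3:58 PM on Jan 17.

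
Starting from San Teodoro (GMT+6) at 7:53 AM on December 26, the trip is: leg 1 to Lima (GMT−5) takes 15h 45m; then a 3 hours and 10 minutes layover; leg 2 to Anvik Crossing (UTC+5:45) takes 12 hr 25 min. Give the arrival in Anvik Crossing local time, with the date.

2:58 PM on Dec 27

Convert departure to UTC: 7:53 AM − 6:00 = 1:53 AM UTC on Dec 26.
Add 15 hours and 45 minutes leg 1 → 5:38 PM UTC.
Add 3 hours and 10 minutes layover in Lima → 8:48 PM UTC.
Add 12 hours and 25 minutes leg 2 → 9:13 AM UTC (Dec 27).
Anvik Crossing is UTC+5:45, so local arrival = 9:13 AM + 5:45 = 2:58 PM on Dec 27.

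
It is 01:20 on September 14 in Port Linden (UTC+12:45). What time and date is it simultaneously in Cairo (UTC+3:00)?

15:35 on Sep 13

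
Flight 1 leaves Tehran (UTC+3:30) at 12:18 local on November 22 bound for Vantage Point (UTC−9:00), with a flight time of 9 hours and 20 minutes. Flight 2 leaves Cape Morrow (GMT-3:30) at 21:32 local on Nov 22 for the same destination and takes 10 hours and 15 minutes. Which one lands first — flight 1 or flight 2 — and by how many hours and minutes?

the first, by 17 hours 9 minutes

Flight 1 in UTC: 12:18 − 3:30 = 08:48 on Nov 22.
+9 hours and 20 minutes → arrive 18:08 UTC on Nov 22.
Flight 2 in UTC: 21:32 + 3:30 = 01:02 on Nov 23.
+10 hours and 15 minutes → arrive 11:17 UTC on Nov 23.
Flight 1 lands earlier by 17 hours 9 minutes.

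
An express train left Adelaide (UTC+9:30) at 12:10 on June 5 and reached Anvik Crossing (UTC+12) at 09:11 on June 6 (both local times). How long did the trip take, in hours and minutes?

18 hours 31 minutes

Anvik Crossing is 2:30 ahead of Adelaide.
Clock-face elapsed time (ignoring zones) is 21 hours 1 minute.
Actual elapsed = 21 hours 1 minute − 2:30 = 18 hours 31 minutes.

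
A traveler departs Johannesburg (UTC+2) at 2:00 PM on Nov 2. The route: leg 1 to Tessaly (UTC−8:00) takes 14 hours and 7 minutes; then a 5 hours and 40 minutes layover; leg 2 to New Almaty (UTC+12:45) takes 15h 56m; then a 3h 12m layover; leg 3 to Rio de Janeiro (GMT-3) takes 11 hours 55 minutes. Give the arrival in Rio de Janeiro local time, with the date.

Convert departure to UTC: 2:00 PM − 2:00 = 12:00 PM UTC on Nov 2.
Add 14 hours and 7 minutes leg 1 → 2:07 AM UTC (Nov 3).
Add 5 hours and 40 minutes layover in Tessaly → 7:47 AM UTC.
Add 15 hours and 56 minutes leg 2 → 11:43 PM UTC.
Add 3 hours and 12 minutes layover in New Almaty → 2:55 AM UTC (Nov 4).
Add 11 hours 55 minutes leg 3 → 2:50 PM UTC.
Rio de Janeiro is UTC−3:00, so local arrival = 2:50 PM − 3:00 = 11:50 AM on Nov 4.

11:50 AM on Nov 4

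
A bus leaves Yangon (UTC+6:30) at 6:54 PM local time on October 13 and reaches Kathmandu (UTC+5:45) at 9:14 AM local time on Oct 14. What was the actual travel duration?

Departure in UTC: 6:54 PM − 6:30 = 12:24 PM on Oct 13.
Arrival in UTC: 9:14 AM − 5:45 = 3:29 AM on Oct 14.
Elapsed = 3:29 AM − 12:24 PM (+1 day) = 15 hours 5 minutes.

15 hours 5 minutes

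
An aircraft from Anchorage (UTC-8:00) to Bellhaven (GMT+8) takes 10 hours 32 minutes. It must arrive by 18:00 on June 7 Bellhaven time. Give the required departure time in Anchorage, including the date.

15:28 on June 6

Target arrival in UTC: 18:00 − 8:00 = 10:00 on Jun 7.
Subtract 10 hours 32 minutes → departure 23:28 UTC on Jun 6.
Anchorage is UTC−8:00: 23:28 − 8:00 = 15:28 on Jun 6.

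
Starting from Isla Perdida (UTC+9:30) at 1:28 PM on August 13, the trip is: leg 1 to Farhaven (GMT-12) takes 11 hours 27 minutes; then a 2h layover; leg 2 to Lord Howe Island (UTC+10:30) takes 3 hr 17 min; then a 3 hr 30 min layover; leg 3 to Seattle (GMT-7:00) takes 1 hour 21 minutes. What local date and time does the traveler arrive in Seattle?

Convert departure to UTC: 1:28 PM − 9:30 = 3:58 AM UTC on Aug 13.
Add 11 hours 27 minutes leg 1 → 3:25 PM UTC.
Add 2 hours layover in Farhaven → 5:25 PM UTC.
Add 3 hours and 17 minutes leg 2 → 8:42 PM UTC.
Add 3 hours 30 minutes layover in Lord Howe Island → 12:12 AM UTC (Aug 14).
Add 1 hour and 21 minutes leg 3 → 1:33 AM UTC.
Seattle is UTC−7:00, so local arrival = 1:33 AM − 7:00 = 6:33 PM on Aug 13.

6:33 PM on Aug 13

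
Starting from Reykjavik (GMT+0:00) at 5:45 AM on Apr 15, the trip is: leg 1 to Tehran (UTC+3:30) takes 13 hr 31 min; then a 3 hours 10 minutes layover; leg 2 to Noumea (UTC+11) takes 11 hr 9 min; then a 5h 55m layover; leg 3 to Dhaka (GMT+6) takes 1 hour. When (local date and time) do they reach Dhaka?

10:30 PM on April 16

Reykjavik is at UTC+0, so departure is already 5:45 AM UTC on Apr 15.
Add 13 hours and 31 minutes leg 1 → 7:16 PM UTC.
Add 3 hours 10 minutes layover in Tehran → 10:26 PM UTC.
Add 11 hours and 9 minutes leg 2 → 9:35 AM UTC (Apr 16).
Add 5 hours 55 minutes layover in Noumea → 3:30 PM UTC.
Add 1 hour leg 3 → 4:30 PM UTC.
Dhaka is UTC+6:00, so local arrival = 4:30 PM + 6:00 = 10:30 PM on Apr 16.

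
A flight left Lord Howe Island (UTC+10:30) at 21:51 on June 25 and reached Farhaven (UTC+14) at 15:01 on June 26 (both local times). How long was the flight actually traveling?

13 hours 40 minutes

Departure in UTC: 21:51 − 10:30 = 11:21 on Jun 25.
Arrival in UTC: 15:01 − 14:00 = 01:01 on Jun 26.
Elapsed = 01:01 − 11:21 (+1 day) = 13 hours 40 minutes.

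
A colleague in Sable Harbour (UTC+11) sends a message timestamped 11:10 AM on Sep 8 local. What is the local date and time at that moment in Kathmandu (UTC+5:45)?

Kathmandu is 5:15 behind Sable Harbour.
Shift by the zone difference: 11:10 AM − 5:15 = 5:55 AM on Sep 8 in Kathmandu.

5:55 AM on September 8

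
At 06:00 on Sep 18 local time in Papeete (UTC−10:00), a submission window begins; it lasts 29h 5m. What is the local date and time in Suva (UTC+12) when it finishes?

09:05 on September 20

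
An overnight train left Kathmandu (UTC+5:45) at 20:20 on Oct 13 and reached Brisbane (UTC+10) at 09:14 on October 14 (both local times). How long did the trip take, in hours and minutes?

8 hours 39 minutes

Departure in UTC: 20:20 − 5:45 = 14:35 on Oct 13.
Arrival in UTC: 09:14 − 10:00 = 23:14 on Oct 13.
Elapsed = 23:14 − 14:35 = 8 hours 39 minutes.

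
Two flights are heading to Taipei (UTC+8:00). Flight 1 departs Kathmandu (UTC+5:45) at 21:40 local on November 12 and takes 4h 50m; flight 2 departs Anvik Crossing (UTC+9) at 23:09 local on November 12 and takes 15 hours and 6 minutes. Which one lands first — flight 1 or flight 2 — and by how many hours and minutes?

Flight 1 in UTC: 21:40 − 5:45 = 15:55 on Nov 12.
+4 hours and 50 minutes → arrive 20:45 UTC on Nov 12.
Flight 2 in UTC: 23:09 − 9:00 = 14:09 on Nov 12.
+15 hours and 6 minutes → arrive 05:15 UTC on Nov 13.
Flight 1 lands earlier by 8 hours 30 minutes.

the first, by 8 hours 30 minutes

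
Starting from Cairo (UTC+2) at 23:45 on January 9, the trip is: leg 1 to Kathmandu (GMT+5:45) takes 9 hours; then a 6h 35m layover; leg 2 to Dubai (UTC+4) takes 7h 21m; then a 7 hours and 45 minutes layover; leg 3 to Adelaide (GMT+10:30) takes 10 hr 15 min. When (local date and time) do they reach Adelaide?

Convert departure to UTC: 23:45 − 2:00 = 21:45 UTC on Jan 9.
Add 9 hours leg 1 → 06:45 UTC (Jan 10).
Add 6 hours and 35 minutes layover in Kathmandu → 13:20 UTC.
Add 7 hours and 21 minutes leg 2 → 20:41 UTC.
Add 7 hours and 45 minutes layover in Dubai → 04:26 UTC (Jan 11).
Add 10 hours 15 minutes leg 3 → 14:41 UTC.
Adelaide is UTC+10:30, so local arrival = 14:41 + 10:30 = 01:11 on Jan 12.

01:11 on January 12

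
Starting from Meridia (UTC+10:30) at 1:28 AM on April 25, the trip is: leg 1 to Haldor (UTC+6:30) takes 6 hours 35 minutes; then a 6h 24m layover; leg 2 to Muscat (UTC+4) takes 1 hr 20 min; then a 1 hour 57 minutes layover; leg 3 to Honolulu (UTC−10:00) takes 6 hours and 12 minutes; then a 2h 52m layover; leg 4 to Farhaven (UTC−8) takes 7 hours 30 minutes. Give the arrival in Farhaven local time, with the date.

3:48 PM on April 25

Convert departure to UTC: 1:28 AM − 10:30 = 2:58 PM UTC on Apr 24.
Add 6 hours 35 minutes leg 1 → 9:33 PM UTC.
Add 6 hours 24 minutes layover in Haldor → 3:57 AM UTC (Apr 25).
Add 1 hour 20 minutes leg 2 → 5:17 AM UTC.
Add 1 hour and 57 minutes layover in Muscat → 7:14 AM UTC.
Add 6 hours 12 minutes leg 3 → 1:26 PM UTC.
Add 2 hours and 52 minutes layover in Honolulu → 4:18 PM UTC.
Add 7 hours 30 minutes leg 4 → 11:48 PM UTC.
Farhaven is UTC−8:00, so local arrival = 11:48 PM − 8:00 = 3:48 PM on Apr 25.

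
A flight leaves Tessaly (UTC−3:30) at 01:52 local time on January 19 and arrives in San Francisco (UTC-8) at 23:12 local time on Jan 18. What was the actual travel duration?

1 hour 50 minutes

San Francisco is 4:30 behind Tessaly.
Clock-face elapsed time (ignoring zones) is −2 hours 40 minutes.
Actual elapsed = −2 hours 40 minutes + 4:30 = 1 hour 50 minutes.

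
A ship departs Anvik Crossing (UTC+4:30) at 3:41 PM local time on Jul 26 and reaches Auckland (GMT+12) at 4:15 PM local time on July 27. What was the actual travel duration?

Departure in UTC: 3:41 PM − 4:30 = 11:11 AM on Jul 26.
Arrival in UTC: 4:15 PM − 12:00 = 4:15 AM on Jul 27.
Elapsed = 4:15 AM − 11:11 AM (+1 day) = 17 hours 4 minutes.

17 hours 4 minutes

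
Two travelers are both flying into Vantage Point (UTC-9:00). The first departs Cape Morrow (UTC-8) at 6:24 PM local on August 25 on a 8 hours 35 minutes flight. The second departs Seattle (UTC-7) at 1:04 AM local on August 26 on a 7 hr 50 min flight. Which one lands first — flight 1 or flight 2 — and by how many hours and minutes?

the first, by 4 hours 55 minutes

Flight 1 in UTC: 6:24 PM + 8:00 = 2:24 AM on Aug 26.
+8 hours 35 minutes → arrive 10:59 AM UTC on Aug 26.
Flight 2 in UTC: 1:04 AM + 7:00 = 8:04 AM on Aug 26.
+7 hours 50 minutes → arrive 3:54 PM UTC on Aug 26.
Flight 1 lands earlier by 4 hours 55 minutes.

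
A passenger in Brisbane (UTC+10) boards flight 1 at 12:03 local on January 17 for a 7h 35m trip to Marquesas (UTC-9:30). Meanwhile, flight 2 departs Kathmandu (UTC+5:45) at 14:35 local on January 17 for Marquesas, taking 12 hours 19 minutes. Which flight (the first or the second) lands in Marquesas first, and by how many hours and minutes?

the first, by 11 hours 31 minutes

Flight 1 in UTC: 12:03 − 10:00 = 02:03 on Jan 17.
+7 hours 35 minutes → arrive 09:38 UTC on Jan 17.
Flight 2 in UTC: 14:35 − 5:45 = 08:50 on Jan 17.
+12 hours 19 minutes → arrive 21:09 UTC on Jan 17.
Flight 1 lands earlier by 11 hours 31 minutes.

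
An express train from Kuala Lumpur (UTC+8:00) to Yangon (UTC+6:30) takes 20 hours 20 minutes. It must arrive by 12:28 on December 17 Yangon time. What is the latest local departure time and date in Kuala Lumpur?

Target arrival in UTC: 12:28 − 6:30 = 05:58 on Dec 17.
Subtract 20 hours and 20 minutes → departure 09:38 UTC on Dec 16.
Kuala Lumpur is UTC+8:00: 09:38 + 8:00 = 17:38 on Dec 16.

17:38 on December 16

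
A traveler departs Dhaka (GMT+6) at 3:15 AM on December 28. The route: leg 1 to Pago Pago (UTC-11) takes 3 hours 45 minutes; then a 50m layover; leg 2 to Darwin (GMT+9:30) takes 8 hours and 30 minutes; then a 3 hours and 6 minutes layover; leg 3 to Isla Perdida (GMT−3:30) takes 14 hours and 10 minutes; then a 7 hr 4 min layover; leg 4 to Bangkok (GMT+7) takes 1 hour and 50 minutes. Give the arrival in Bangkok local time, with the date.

Convert departure to UTC: 3:15 AM − 6:00 = 9:15 PM UTC on Dec 27.
Add 3 hours 45 minutes leg 1 → 1:00 AM UTC (Dec 28).
Add 50 minutes layover in Pago Pago → 1:50 AM UTC.
Add 8 hours 30 minutes leg 2 → 10:20 AM UTC.
Add 3 hours and 6 minutes layover in Darwin → 1:26 PM UTC.
Add 14 hours 10 minutes leg 3 → 3:36 AM UTC (Dec 29).
Add 7 hours and 4 minutes layover in Isla Perdida → 10:40 AM UTC.
Add 1 hour 50 minutes leg 4 → 12:30 PM UTC.
Bangkok is UTC+7:00, so local arrival = 12:30 PM + 7:00 = 7:30 PM on Dec 29.

7:30 PM on December 29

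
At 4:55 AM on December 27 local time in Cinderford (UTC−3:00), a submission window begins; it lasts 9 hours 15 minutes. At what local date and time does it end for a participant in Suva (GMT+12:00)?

5:10 AM on December 28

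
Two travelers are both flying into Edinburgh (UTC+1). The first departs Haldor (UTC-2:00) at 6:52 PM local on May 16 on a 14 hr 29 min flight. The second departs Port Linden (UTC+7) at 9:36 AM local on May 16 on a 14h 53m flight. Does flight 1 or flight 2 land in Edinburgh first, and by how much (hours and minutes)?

the second, by 17 hours 52 minutes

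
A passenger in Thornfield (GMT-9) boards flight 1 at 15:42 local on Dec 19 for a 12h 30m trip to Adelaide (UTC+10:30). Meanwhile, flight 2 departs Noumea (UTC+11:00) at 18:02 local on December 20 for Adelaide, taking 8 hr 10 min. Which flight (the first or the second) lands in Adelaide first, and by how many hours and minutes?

Flight 1 in UTC: 15:42 + 9:00 = 00:42 on Dec 20.
+12 hours and 30 minutes → arrive 13:12 UTC on Dec 20.
Flight 2 in UTC: 18:02 − 11:00 = 07:02 on Dec 20.
+8 hours 10 minutes → arrive 15:12 UTC on Dec 20.
Flight 1 lands earlier by 2 hours.

the first, by 2 hours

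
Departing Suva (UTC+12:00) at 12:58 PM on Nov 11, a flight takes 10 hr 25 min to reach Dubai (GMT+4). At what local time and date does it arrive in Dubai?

3:23 PM on November 11

Convert departure to UTC: 12:58 PM − 12:00 = 12:58 AM UTC on Nov 11.
Add 10 hours and 25 minutes travel time → 11:23 AM UTC.
Dubai is UTC+4:00, so local arrival = 11:23 AM + 4:00 = 3:23 PM on Nov 11.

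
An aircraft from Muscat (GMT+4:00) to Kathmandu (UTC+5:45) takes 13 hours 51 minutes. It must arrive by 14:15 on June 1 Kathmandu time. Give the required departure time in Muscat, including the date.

Target arrival in UTC: 14:15 − 5:45 = 08:30 on Jun 1.
Subtract 13 hours and 51 minutes → departure 18:39 UTC on May 31.
Muscat is UTC+4:00: 18:39 + 4:00 = 22:39 on May 31.

22:39 on May 31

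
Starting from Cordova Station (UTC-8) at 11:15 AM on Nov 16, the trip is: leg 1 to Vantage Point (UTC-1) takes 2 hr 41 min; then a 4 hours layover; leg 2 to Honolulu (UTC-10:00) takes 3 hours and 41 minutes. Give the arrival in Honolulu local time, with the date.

Convert departure to UTC: 11:15 AM + 8:00 = 7:15 PM UTC on Nov 16.
Add 2 hours and 41 minutes leg 1 → 9:56 PM UTC.
Add 4 hours layover in Vantage Point → 1:56 AM UTC (Nov 17).
Add 3 hours and 41 minutes leg 2 → 5:37 AM UTC.
Honolulu is UTC−10:00, so local arrival = 5:37 AM − 10:00 = 7:37 PM on Nov 16.

7:37 PM on November 16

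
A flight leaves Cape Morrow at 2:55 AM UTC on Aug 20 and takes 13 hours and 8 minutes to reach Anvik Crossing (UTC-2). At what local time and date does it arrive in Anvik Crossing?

2:03 PM on Aug 20

Departure is given in UTC: 2:55 AM on Aug 20.
Add 13 hours 8 minutes → 4:03 PM UTC.
Anvik Crossing is UTC−2:00: 4:03 PM − 2:00 = 2:03 PM on Aug 20.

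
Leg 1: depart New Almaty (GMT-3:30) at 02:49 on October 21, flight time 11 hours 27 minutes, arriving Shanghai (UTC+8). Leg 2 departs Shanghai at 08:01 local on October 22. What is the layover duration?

Convert departure to UTC: 02:49 + 3:30 = 06:19 UTC on Oct 21.
Add 11 hours 27 minutes flight time → 17:46 UTC.
Shanghai is UTC+8:00, so local arrival = 17:46 + 8:00 = 01:46 on Oct 22.
Layover = 08:01 − 01:46 = 6 hours 15 minutes.

6 hours 15 minutes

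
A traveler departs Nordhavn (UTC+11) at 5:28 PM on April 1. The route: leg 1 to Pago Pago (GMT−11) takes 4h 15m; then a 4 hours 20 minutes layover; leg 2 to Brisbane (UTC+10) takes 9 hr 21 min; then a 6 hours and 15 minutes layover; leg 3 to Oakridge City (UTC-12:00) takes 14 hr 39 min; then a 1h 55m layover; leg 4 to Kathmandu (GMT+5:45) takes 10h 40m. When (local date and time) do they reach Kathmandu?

3:38 PM on Apr 3

Convert departure to UTC: 5:28 PM − 11:00 = 6:28 AM UTC on Apr 1.
Add 4 hours 15 minutes leg 1 → 10:43 AM UTC.
Add 4 hours and 20 minutes layover in Pago Pago → 3:03 PM UTC.
Add 9 hours and 21 minutes leg 2 → 12:24 AM UTC (Apr 2).
Add 6 hours and 15 minutes layover in Brisbane → 6:39 AM UTC.
Add 14 hours and 39 minutes leg 3 → 9:18 PM UTC.
Add 1 hour and 55 minutes layover in Oakridge City → 11:13 PM UTC.
Add 10 hours and 40 minutes leg 4 → 9:53 AM UTC (Apr 3).
Kathmandu is UTC+5:45, so local arrival = 9:53 AM + 5:45 = 3:38 PM on Apr 3.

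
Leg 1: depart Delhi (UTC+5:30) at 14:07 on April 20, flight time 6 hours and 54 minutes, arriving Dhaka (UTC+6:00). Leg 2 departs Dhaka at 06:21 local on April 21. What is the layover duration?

Convert departure to UTC: 14:07 − 5:30 = 08:37 UTC on Apr 20.
Add 6 hours and 54 minutes flight time → 15:31 UTC.
Dhaka is UTC+6:00, so local arrival = 15:31 + 6:00 = 21:31 on Apr 20.
Layover = 06:21 − 21:31 (+1 day) = 8 hours 50 minutes.

8 hours 50 minutes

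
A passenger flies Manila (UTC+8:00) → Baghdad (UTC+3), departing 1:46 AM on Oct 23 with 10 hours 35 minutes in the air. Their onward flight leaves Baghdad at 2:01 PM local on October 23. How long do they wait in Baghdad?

6 hours 40 minutes

Convert departure to UTC: 1:46 AM − 8:00 = 5:46 PM UTC on Oct 22.
Add 10 hours and 35 minutes flight time → 4:21 AM UTC (Oct 23).
Baghdad is UTC+3:00, so local arrival = 4:21 AM + 3:00 = 7:21 AM on Oct 23.
Layover = 2:01 PM − 7:21 AM = 6 hours 40 minutes.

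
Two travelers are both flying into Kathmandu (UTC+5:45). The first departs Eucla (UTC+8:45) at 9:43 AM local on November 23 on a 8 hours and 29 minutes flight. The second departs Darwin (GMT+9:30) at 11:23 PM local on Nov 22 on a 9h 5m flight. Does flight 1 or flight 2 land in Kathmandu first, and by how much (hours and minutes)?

Flight 1 in UTC: 9:43 AM − 8:45 = 12:58 AM on Nov 23.
+8 hours and 29 minutes → arrive 9:27 AM UTC on Nov 23.
Flight 2 in UTC: 11:23 PM − 9:30 = 1:53 PM on Nov 22.
+9 hours and 5 minutes → arrive 10:58 PM UTC on Nov 22.
Flight 2 lands earlier by 10 hours 29 minutes.

the second, by 10 hours 29 minutes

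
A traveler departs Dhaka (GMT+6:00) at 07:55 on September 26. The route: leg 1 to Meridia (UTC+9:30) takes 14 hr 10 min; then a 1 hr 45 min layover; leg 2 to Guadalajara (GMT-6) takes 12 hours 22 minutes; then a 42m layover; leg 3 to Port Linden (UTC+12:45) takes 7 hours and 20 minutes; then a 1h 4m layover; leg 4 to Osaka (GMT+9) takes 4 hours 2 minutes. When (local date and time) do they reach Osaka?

Convert departure to UTC: 07:55 − 6:00 = 01:55 UTC on Sep 26.
Add 14 hours and 10 minutes leg 1 → 16:05 UTC.
Add 1 hour and 45 minutes layover in Meridia → 17:50 UTC.
Add 12 hours and 22 minutes leg 2 → 06:12 UTC (Sep 27).
Add 42 minutes layover in Guadalajara → 06:54 UTC.
Add 7 hours and 20 minutes leg 3 → 14:14 UTC.
Add 1 hour 4 minutes layover in Port Linden → 15:18 UTC.
Add 4 hours 2 minutes leg 4 → 19:20 UTC.
Osaka is UTC+9:00, so local arrival = 19:20 + 9:00 = 04:20 on Sep 28.

04:20 on September 28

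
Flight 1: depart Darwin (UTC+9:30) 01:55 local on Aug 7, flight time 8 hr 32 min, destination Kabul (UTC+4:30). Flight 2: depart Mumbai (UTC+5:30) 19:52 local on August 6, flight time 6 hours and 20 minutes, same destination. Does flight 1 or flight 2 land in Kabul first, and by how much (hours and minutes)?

Flight 1 in UTC: 01:55 − 9:30 = 16:25 on Aug 6.
+8 hours and 32 minutes → arrive 00:57 UTC on Aug 7.
Flight 2 in UTC: 19:52 − 5:30 = 14:22 on Aug 6.
+6 hours and 20 minutes → arrive 20:42 UTC on Aug 6.
Flight 2 lands earlier by 4 hours 15 minutes.

the second, by 4 hours 15 minutes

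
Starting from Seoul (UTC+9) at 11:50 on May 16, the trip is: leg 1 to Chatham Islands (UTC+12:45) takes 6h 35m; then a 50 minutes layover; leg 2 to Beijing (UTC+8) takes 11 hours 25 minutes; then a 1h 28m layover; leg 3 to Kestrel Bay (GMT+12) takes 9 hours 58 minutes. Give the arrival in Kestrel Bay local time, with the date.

21:06 on May 17

Convert departure to UTC: 11:50 − 9:00 = 02:50 UTC on May 16.
Add 6 hours and 35 minutes leg 1 → 09:25 UTC.
Add 50 minutes layover in Chatham Islands → 10:15 UTC.
Add 11 hours 25 minutes leg 2 → 21:40 UTC.
Add 1 hour and 28 minutes layover in Beijing → 23:08 UTC.
Add 9 hours 58 minutes leg 3 → 09:06 UTC (May 17).
Kestrel Bay is UTC+12:00, so local arrival = 09:06 + 12:00 = 21:06 on May 17.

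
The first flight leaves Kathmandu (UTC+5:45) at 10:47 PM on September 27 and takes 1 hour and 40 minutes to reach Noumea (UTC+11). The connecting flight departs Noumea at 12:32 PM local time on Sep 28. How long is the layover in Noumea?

Convert departure to UTC: 10:47 PM − 5:45 = 5:02 PM UTC on Sep 27.
Add 1 hour 40 minutes flight time → 6:42 PM UTC.
Noumea is UTC+11:00, so local arrival = 6:42 PM + 11:00 = 5:42 AM on Sep 28.
Layover = 12:32 PM − 5:42 AM = 6 hours 50 minutes.

6 hours 50 minutes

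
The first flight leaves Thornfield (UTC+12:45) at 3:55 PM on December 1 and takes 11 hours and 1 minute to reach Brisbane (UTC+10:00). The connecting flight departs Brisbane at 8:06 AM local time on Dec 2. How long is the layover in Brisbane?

Convert departure to UTC: 3:55 PM − 12:45 = 3:10 AM UTC on Dec 1.
Add 11 hours 1 minute flight time → 2:11 PM UTC.
Brisbane is UTC+10:00, so local arrival = 2:11 PM + 10:00 = 12:11 AM on Dec 2.
Layover = 8:06 AM − 12:11 AM = 7 hours 55 minutes.

7 hours 55 minutes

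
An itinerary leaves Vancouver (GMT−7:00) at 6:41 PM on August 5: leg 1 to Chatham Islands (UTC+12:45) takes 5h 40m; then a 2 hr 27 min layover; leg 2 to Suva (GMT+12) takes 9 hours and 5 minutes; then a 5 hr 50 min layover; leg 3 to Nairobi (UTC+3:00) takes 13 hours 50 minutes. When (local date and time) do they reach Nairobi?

5:33 PM on August 7

Convert departure to UTC: 6:41 PM + 7:00 = 1:41 AM UTC on Aug 6.
Add 5 hours 40 minutes leg 1 → 7:21 AM UTC.
Add 2 hours 27 minutes layover in Chatham Islands → 9:48 AM UTC.
Add 9 hours 5 minutes leg 2 → 6:53 PM UTC.
Add 5 hours 50 minutes layover in Suva → 12:43 AM UTC (Aug 7).
Add 13 hours and 50 minutes leg 3 → 2:33 PM UTC.
Nairobi is UTC+3:00, so local arrival = 2:33 PM + 3:00 = 5:33 PM on Aug 7.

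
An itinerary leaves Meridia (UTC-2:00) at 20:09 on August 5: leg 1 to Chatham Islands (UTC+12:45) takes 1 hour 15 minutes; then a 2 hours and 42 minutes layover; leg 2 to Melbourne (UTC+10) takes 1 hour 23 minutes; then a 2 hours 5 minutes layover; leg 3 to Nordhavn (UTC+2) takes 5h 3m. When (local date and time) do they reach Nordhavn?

Convert departure to UTC: 20:09 + 2:00 = 22:09 UTC on Aug 5.
Add 1 hour 15 minutes leg 1 → 23:24 UTC.
Add 2 hours and 42 minutes layover in Chatham Islands → 02:06 UTC (Aug 6).
Add 1 hour and 23 minutes leg 2 → 03:29 UTC.
Add 2 hours 5 minutes layover in Melbourne → 05:34 UTC.
Add 5 hours 3 minutes leg 3 → 10:37 UTC.
Nordhavn is UTC+2:00, so local arrival = 10:37 + 2:00 = 12:37 on Aug 6.

12:37 on Aug 6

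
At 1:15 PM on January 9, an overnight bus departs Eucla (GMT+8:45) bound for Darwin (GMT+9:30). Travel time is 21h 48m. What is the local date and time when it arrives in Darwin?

11:48 AM on January 10

Convert departure to UTC: 1:15 PM − 8:45 = 4:30 AM UTC on Jan 9.
Add 21 hours and 48 minutes travel time → 2:18 AM UTC (Jan 10).
Darwin is UTC+9:30, so local arrival = 2:18 AM + 9:30 = 11:48 AM on Jan 10.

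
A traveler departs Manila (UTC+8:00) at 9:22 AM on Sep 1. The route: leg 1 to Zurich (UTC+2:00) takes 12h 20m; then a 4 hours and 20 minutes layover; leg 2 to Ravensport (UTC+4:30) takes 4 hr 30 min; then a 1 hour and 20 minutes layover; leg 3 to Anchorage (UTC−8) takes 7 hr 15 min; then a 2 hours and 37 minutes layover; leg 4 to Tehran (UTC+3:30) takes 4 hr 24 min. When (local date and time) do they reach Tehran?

5:38 PM on September 2

Convert departure to UTC: 9:22 AM − 8:00 = 1:22 AM UTC on Sep 1.
Add 12 hours and 20 minutes leg 1 → 1:42 PM UTC.
Add 4 hours 20 minutes layover in Zurich → 6:02 PM UTC.
Add 4 hours and 30 minutes leg 2 → 10:32 PM UTC.
Add 1 hour 20 minutes layover in Ravensport → 11:52 PM UTC.
Add 7 hours 15 minutes leg 3 → 7:07 AM UTC (Sep 2).
Add 2 hours 37 minutes layover in Anchorage → 9:44 AM UTC.
Add 4 hours 24 minutes leg 4 → 2:08 PM UTC.
Tehran is UTC+3:30, so local arrival = 2:08 PM + 3:30 = 5:38 PM on Sep 2.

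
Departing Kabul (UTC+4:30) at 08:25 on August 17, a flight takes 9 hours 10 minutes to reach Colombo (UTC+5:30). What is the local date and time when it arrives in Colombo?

Colombo is 1:00 ahead of Kabul.
After 9 hours 10 minutes it is 17:35 in Kabul.
Shift by the zone difference: 17:35 + 1:00 = 18:35 on Aug 17 in Colombo.

18:35 on August 17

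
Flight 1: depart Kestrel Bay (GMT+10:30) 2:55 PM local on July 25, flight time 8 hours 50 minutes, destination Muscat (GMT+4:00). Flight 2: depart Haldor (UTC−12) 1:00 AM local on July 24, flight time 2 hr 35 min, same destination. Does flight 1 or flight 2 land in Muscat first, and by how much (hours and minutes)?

Flight 1 in UTC: 2:55 PM − 10:30 = 4:25 AM on Jul 25.
+8 hours and 50 minutes → arrive 1:15 PM UTC on Jul 25.
Flight 2 in UTC: 1:00 AM + 12:00 = 1:00 PM on Jul 24.
+2 hours 35 minutes → arrive 3:35 PM UTC on Jul 24.
Flight 2 lands earlier by 21 hours 40 minutes.

the second, by 21 hours 40 minutes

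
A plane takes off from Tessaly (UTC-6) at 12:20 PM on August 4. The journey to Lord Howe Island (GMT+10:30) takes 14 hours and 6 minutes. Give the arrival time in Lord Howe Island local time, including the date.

Convert departure to UTC: 12:20 PM + 6:00 = 6:20 PM UTC on Aug 4.
Add 14 hours 6 minutes travel time → 8:26 AM UTC (Aug 5).
Lord Howe Island is UTC+10:30, so local arrival = 8:26 AM + 10:30 = 6:56 PM on Aug 5.

6:56 PM on August 5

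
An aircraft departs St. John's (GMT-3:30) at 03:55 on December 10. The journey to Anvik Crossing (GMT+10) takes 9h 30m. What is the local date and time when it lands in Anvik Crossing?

Convert departure to UTC: 03:55 + 3:30 = 07:25 UTC on Dec 10.
Add 9 hours and 30 minutes travel time → 16:55 UTC.
Anvik Crossing is UTC+10:00, so local arrival = 16:55 + 10:00 = 02:55 on Dec 11.

02:55 on Dec 11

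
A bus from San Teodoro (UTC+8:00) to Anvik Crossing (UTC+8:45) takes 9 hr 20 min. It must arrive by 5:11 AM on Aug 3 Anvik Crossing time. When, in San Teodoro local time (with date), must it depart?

7:06 PM on Aug 2

Target arrival in UTC: 5:11 AM − 8:45 = 8:26 PM on Aug 2.
Subtract 9 hours 20 minutes → departure 11:06 AM UTC on Aug 2.
San Teodoro is UTC+8:00: 11:06 AM + 8:00 = 7:06 PM on Aug 2.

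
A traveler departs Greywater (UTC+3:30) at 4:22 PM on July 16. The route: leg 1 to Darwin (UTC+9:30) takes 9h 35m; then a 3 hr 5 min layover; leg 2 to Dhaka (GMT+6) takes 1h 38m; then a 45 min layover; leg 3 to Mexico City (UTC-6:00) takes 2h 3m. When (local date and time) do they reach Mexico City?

11:58 PM on July 16

Convert departure to UTC: 4:22 PM − 3:30 = 12:52 PM UTC on Jul 16.
Add 9 hours and 35 minutes leg 1 → 10:27 PM UTC.
Add 3 hours 5 minutes layover in Darwin → 1:32 AM UTC (Jul 17).
Add 1 hour 38 minutes leg 2 → 3:10 AM UTC.
Add 45 minutes layover in Dhaka → 3:55 AM UTC.
Add 2 hours and 3 minutes leg 3 → 5:58 AM UTC.
Mexico City is UTC−6:00, so local arrival = 5:58 AM − 6:00 = 11:58 PM on Jul 16.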